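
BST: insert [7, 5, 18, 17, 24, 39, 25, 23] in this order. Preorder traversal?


Root = 7; build tree by BST insertion.
Preorder traversal: [7, 5, 18, 17, 24, 23, 39, 25]


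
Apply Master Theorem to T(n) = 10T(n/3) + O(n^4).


a=10, b=3, c=4. log_3(10)=2.096 < c=4. Case 3: O(n^c) = O(n^4)
Complexity: O(n^4)


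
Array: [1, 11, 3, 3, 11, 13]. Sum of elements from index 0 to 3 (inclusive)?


Prefix sums: [0, 1, 12, 15, 18, 29, 42]
Sum[0..3] = prefix[4] - prefix[0] = 18 - 0 = 18


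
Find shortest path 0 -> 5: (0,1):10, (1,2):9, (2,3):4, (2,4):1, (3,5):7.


Dijkstra from 0:
Distances: {0: 0, 1: 10, 2: 19, 3: 23, 4: 20, 5: 30}
Shortest distance to 5 = 30, path = [0, 1, 2, 3, 5]


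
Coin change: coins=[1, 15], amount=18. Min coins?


dp[0]=0; dp[i]=1+min(dp[i-c] for c in coins)
...dp[13]=13, dp[14]=14, dp[15]=1, dp[16]=2, dp[17]=3, dp[18]=4
Minimum coins for 18 = 4


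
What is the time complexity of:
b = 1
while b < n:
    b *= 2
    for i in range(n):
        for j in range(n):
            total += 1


Per nesting level: O(log n) * O(n) * O(n) = O(n^2 log n)
Complexity: O(n^2 log n)


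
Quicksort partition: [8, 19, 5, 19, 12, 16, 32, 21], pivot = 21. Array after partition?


Elements <= 21 go left of pivot.
Result: [8, 19, 5, 19, 12, 16, 21, 32], pivot at index 6


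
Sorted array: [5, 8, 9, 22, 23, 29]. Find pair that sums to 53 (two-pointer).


Two pointers: lo=0, hi=5
No pair sums to 53


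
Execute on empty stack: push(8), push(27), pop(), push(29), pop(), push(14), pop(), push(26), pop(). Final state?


push(8) -> [8]
push(27) -> [8, 27]
pop() returns 27 -> [8]
push(29) -> [8, 29]
pop() returns 29 -> [8]
push(14) -> [8, 14]
pop() returns 14 -> [8]
push(26) -> [8, 26]
pop() returns 26 -> [8]
Final stack (bottom to top): [8]


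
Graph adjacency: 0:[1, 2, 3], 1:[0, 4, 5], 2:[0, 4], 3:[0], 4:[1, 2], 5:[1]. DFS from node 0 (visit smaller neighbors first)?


DFS stack-based: start with [0]
Visit order: [0, 1, 4, 2, 5, 3]


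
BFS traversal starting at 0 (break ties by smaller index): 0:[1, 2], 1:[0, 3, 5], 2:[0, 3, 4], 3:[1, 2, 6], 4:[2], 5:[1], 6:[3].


BFS queue: start with [0]
Visit order: [0, 1, 2, 3, 5, 4, 6]


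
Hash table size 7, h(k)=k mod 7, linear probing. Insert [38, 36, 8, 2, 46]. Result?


Insertions: 38->slot 3; 36->slot 1; 8->slot 2; 2->slot 4; 46->slot 5
Table: [None, 36, 8, 38, 2, 46, None]


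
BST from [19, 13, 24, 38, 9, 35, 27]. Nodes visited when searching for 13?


BST root = 19
Search for 13: compare at each node
Path: [19, 13]


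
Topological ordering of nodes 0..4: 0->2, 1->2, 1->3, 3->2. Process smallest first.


Kahn's algorithm, process smallest node first
Order: [0, 1, 3, 2, 4]


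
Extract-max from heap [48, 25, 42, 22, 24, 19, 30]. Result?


Max = 48
Replace root with last, heapify down
Resulting heap: [42, 25, 30, 22, 24, 19]


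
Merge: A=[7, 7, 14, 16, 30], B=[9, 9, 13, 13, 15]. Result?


Compare heads, take smaller each step.
Merged: [7, 7, 9, 9, 13, 13, 14, 15, 16, 30]


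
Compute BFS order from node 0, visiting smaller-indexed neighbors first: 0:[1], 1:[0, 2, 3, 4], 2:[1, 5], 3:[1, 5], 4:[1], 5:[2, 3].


BFS queue: start with [0]
Visit order: [0, 1, 2, 3, 4, 5]


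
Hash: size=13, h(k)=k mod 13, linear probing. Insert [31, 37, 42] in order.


Insertions: 31->slot 5; 37->slot 11; 42->slot 3
Table: [None, None, None, 42, None, 31, None, None, None, None, None, 37, None]


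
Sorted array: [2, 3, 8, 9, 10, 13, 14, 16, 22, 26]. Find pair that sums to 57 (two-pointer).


Two pointers: lo=0, hi=9
No pair sums to 57


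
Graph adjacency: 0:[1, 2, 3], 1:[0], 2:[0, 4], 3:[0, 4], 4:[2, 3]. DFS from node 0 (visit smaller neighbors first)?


DFS stack-based: start with [0]
Visit order: [0, 1, 2, 4, 3]


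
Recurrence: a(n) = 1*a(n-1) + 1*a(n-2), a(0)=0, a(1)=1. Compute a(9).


Build bottom-up:
...a(7)=13, a(8)=21, a(9)=1*21+1*13=34


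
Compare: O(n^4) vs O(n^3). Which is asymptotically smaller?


cubic grows slower than quartic
O(n^3) is asymptotically smaller; O(n^4) grows faster


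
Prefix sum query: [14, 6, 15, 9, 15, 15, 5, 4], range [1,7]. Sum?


Prefix sums: [0, 14, 20, 35, 44, 59, 74, 79, 83]
Sum[1..7] = prefix[8] - prefix[1] = 83 - 14 = 69


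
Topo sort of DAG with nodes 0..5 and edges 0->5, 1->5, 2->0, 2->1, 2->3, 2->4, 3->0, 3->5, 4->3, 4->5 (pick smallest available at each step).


Kahn's algorithm, process smallest node first
Order: [2, 1, 4, 3, 0, 5]


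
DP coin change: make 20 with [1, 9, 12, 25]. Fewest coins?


dp[0]=0; dp[i]=1+min(dp[i-c] for c in coins)
...dp[15]=4, dp[16]=5, dp[17]=6, dp[18]=2, dp[19]=3, dp[20]=4
Minimum coins for 20 = 4


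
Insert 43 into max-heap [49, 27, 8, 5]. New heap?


Append 43: [49, 27, 8, 5, 43]
Bubble up: swap idx 4(43) with idx 1(27)
Result: [49, 43, 8, 5, 27]


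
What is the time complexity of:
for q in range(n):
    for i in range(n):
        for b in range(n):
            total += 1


Per nesting level: O(n) * O(n) * O(n) = O(n^3)
Complexity: O(n^3)


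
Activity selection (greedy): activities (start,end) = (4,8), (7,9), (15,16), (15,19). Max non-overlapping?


Greedy: pick earliest-ending, then skip overlaps.
Selected (2 activities): [(4, 8), (15, 16)]


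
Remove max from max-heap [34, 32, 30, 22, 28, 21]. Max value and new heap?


Max = 34
Replace root with last, heapify down
Resulting heap: [32, 28, 30, 22, 21]


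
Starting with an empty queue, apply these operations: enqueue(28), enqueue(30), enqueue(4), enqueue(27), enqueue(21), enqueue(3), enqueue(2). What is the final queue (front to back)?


enqueue(28) -> [28]
enqueue(30) -> [28, 30]
enqueue(4) -> [28, 30, 4]
enqueue(27) -> [28, 30, 4, 27]
enqueue(21) -> [28, 30, 4, 27, 21]
enqueue(3) -> [28, 30, 4, 27, 21, 3]
enqueue(2) -> [28, 30, 4, 27, 21, 3, 2]
Final queue (front to back): [28, 30, 4, 27, 21, 3, 2]


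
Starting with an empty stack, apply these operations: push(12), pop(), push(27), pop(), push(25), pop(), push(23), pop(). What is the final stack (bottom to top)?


push(12) -> [12]
pop() returns 12 -> []
push(27) -> [27]
pop() returns 27 -> []
push(25) -> [25]
pop() returns 25 -> []
push(23) -> [23]
pop() returns 23 -> []
Final stack (bottom to top): []


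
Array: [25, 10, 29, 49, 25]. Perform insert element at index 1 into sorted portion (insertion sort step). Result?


After one pass: [10, 25, 29, 49, 25]


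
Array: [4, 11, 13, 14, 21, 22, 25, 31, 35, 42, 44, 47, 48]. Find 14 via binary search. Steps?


Search for 14:
[0,12] mid=6 arr[6]=25
[0,5] mid=2 arr[2]=13
[3,5] mid=4 arr[4]=21
[3,3] mid=3 arr[3]=14
Total: 4 comparisons


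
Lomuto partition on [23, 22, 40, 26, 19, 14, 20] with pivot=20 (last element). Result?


Elements <= 20 go left of pivot.
Result: [19, 14, 20, 26, 23, 22, 40], pivot at index 2


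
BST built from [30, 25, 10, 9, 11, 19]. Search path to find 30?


BST root = 30
Search for 30: compare at each node
Path: [30]


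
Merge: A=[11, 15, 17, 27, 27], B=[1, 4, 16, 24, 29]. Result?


Compare heads, take smaller each step.
Merged: [1, 4, 11, 15, 16, 17, 24, 27, 27, 29]


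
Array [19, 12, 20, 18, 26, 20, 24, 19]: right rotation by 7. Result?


Right rotate by 7: [12, 20, 18, 26, 20, 24, 19, 19]


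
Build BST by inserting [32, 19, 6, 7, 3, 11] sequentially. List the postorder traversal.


Root = 32; build tree by BST insertion.
Postorder traversal: [3, 11, 7, 6, 19, 32]


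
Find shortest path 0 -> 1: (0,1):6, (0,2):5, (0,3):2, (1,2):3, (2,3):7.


Dijkstra from 0:
Distances: {0: 0, 1: 6, 2: 5, 3: 2}
Shortest distance to 1 = 6, path = [0, 1]


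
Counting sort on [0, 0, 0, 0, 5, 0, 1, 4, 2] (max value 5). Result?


Count array: [5, 1, 1, 0, 1, 1]
Reconstruct: [0, 0, 0, 0, 0, 1, 2, 4, 5]


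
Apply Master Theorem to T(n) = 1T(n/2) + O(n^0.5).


a=1, b=2, c=0.5. log_2(1)=0 < c=0.5. Case 3: O(n^c) = O(sqrt(n))
Complexity: O(sqrt(n))


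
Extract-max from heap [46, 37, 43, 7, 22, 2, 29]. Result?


Max = 46
Replace root with last, heapify down
Resulting heap: [43, 37, 29, 7, 22, 2]


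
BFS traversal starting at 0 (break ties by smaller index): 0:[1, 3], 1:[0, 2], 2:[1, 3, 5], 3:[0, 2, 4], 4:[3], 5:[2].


BFS queue: start with [0]
Visit order: [0, 1, 3, 2, 4, 5]


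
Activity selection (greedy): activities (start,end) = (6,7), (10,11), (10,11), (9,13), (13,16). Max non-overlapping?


Greedy: pick earliest-ending, then skip overlaps.
Selected (3 activities): [(6, 7), (10, 11), (13, 16)]


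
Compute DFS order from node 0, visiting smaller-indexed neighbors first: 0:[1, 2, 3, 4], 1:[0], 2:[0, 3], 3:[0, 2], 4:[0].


DFS stack-based: start with [0]
Visit order: [0, 1, 2, 3, 4]


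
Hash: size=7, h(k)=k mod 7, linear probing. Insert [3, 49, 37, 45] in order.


Insertions: 3->slot 3; 49->slot 0; 37->slot 2; 45->slot 4
Table: [49, None, 37, 3, 45, None, None]


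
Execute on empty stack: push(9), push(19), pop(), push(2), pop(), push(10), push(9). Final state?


push(9) -> [9]
push(19) -> [9, 19]
pop() returns 19 -> [9]
push(2) -> [9, 2]
pop() returns 2 -> [9]
push(10) -> [9, 10]
push(9) -> [9, 10, 9]
Final stack (bottom to top): [9, 10, 9]


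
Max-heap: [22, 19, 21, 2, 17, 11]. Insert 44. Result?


Append 44: [22, 19, 21, 2, 17, 11, 44]
Bubble up: swap idx 6(44) with idx 2(21); swap idx 2(44) with idx 0(22)
Result: [44, 19, 22, 2, 17, 11, 21]


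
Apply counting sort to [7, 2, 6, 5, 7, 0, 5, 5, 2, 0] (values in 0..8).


Count array: [2, 0, 2, 0, 0, 3, 1, 2, 0]
Reconstruct: [0, 0, 2, 2, 5, 5, 5, 6, 7, 7]


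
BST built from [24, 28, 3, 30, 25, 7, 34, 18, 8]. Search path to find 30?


BST root = 24
Search for 30: compare at each node
Path: [24, 28, 30]


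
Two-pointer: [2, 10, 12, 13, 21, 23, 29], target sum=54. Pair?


Two pointers: lo=0, hi=6
No pair sums to 54


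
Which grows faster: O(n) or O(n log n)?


linear grows slower than linearithmic
O(n) is asymptotically smaller; O(n log n) grows faster


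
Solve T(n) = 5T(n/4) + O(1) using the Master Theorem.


a=5, b=4, c=0. log_4(5)=1.161 > c=0. Case 1: O(n^log_b(a)) = O(n^1.161)
Complexity: O(n^1.161)


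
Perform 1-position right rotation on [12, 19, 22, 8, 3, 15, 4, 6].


Right rotate by 1: [6, 12, 19, 22, 8, 3, 15, 4]


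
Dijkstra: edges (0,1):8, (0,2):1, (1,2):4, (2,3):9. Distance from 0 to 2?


Dijkstra from 0:
Distances: {0: 0, 1: 5, 2: 1, 3: 10}
Shortest distance to 2 = 1, path = [0, 2]


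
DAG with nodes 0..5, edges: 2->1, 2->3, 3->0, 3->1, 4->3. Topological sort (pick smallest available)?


Kahn's algorithm, process smallest node first
Order: [2, 4, 3, 0, 1, 5]


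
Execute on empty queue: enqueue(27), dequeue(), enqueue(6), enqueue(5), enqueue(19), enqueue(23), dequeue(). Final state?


enqueue(27) -> [27]
dequeue() returns 27 -> []
enqueue(6) -> [6]
enqueue(5) -> [6, 5]
enqueue(19) -> [6, 5, 19]
enqueue(23) -> [6, 5, 19, 23]
dequeue() returns 6 -> [5, 19, 23]
Final queue (front to back): [5, 19, 23]


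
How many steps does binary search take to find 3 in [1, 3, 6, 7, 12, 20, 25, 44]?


Search for 3:
[0,7] mid=3 arr[3]=7
[0,2] mid=1 arr[1]=3
Total: 2 comparisons


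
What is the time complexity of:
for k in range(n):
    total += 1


Per nesting level: O(n) = O(n)
Complexity: O(n)


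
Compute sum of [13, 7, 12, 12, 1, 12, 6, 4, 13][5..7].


Prefix sums: [0, 13, 20, 32, 44, 45, 57, 63, 67, 80]
Sum[5..7] = prefix[8] - prefix[5] = 67 - 45 = 22


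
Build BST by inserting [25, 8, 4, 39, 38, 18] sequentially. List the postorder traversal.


Root = 25; build tree by BST insertion.
Postorder traversal: [4, 18, 8, 38, 39, 25]


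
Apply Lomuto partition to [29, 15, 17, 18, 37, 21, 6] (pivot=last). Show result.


Elements <= 6 go left of pivot.
Result: [6, 15, 17, 18, 37, 21, 29], pivot at index 0


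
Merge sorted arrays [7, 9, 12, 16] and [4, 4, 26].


Compare heads, take smaller each step.
Merged: [4, 4, 7, 9, 12, 16, 26]


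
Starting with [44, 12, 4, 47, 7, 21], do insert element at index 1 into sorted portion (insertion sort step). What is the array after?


After one pass: [12, 44, 4, 47, 7, 21]


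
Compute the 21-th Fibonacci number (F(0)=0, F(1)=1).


F(n)=F(n-1)+F(n-2)
...F(19)=4181, F(20)=6765, F(21)=10946


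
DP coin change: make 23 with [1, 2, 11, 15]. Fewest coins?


dp[0]=0; dp[i]=1+min(dp[i-c] for c in coins)
...dp[18]=3, dp[19]=3, dp[20]=4, dp[21]=4, dp[22]=2, dp[23]=3
Minimum coins for 23 = 3


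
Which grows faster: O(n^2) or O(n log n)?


linearithmic grows slower than quadratic
O(n log n) is asymptotically smaller; O(n^2) grows faster


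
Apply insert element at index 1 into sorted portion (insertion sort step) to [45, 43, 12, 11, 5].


After one pass: [43, 45, 12, 11, 5]


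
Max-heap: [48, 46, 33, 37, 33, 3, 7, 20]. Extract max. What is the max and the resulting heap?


Max = 48
Replace root with last, heapify down
Resulting heap: [46, 37, 33, 20, 33, 3, 7]


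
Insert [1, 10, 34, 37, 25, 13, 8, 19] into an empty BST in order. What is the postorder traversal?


Root = 1; build tree by BST insertion.
Postorder traversal: [8, 19, 13, 25, 37, 34, 10, 1]


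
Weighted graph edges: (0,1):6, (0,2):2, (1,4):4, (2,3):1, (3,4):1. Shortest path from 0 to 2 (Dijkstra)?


Dijkstra from 0:
Distances: {0: 0, 1: 6, 2: 2, 3: 3, 4: 4}
Shortest distance to 2 = 2, path = [0, 2]


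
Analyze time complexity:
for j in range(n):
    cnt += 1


Per nesting level: O(n) = O(n)
Complexity: O(n)


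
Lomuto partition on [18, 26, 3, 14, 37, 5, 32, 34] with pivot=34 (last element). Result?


Elements <= 34 go left of pivot.
Result: [18, 26, 3, 14, 5, 32, 34, 37], pivot at index 6


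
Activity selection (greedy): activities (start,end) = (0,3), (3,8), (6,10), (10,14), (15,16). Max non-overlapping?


Greedy: pick earliest-ending, then skip overlaps.
Selected (4 activities): [(0, 3), (3, 8), (10, 14), (15, 16)]


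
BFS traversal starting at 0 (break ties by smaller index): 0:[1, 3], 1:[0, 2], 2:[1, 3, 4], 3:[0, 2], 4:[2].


BFS queue: start with [0]
Visit order: [0, 1, 3, 2, 4]


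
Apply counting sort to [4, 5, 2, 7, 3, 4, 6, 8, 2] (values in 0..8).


Count array: [0, 0, 2, 1, 2, 1, 1, 1, 1]
Reconstruct: [2, 2, 3, 4, 4, 5, 6, 7, 8]


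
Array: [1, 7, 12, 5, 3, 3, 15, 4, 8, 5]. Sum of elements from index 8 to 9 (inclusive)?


Prefix sums: [0, 1, 8, 20, 25, 28, 31, 46, 50, 58, 63]
Sum[8..9] = prefix[10] - prefix[8] = 63 - 50 = 13


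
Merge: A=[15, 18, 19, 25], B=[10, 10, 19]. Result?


Compare heads, take smaller each step.
Merged: [10, 10, 15, 18, 19, 19, 25]


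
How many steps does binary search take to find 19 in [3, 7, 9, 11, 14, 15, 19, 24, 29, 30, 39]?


Search for 19:
[0,10] mid=5 arr[5]=15
[6,10] mid=8 arr[8]=29
[6,7] mid=6 arr[6]=19
Total: 3 comparisons


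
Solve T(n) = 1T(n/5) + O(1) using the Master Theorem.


a=1, b=5, c=0. log_5(1)=0 = c=0. Case 2: O(n^c log n) = O(log n)
Complexity: O(log n)


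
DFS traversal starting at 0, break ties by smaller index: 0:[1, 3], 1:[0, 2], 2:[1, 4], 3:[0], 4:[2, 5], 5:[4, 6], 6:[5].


DFS stack-based: start with [0]
Visit order: [0, 1, 2, 4, 5, 6, 3]


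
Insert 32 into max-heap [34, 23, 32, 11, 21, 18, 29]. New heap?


Append 32: [34, 23, 32, 11, 21, 18, 29, 32]
Bubble up: swap idx 7(32) with idx 3(11); swap idx 3(32) with idx 1(23)
Result: [34, 32, 32, 23, 21, 18, 29, 11]


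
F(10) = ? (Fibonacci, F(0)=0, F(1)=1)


F(n)=F(n-1)+F(n-2)
...F(8)=21, F(9)=34, F(10)=55


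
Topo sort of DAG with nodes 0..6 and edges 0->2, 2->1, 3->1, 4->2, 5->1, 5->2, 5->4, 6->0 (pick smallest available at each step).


Kahn's algorithm, process smallest node first
Order: [3, 5, 4, 6, 0, 2, 1]


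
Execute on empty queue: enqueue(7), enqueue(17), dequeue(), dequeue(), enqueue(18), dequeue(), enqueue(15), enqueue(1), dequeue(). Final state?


enqueue(7) -> [7]
enqueue(17) -> [7, 17]
dequeue() returns 7 -> [17]
dequeue() returns 17 -> []
enqueue(18) -> [18]
dequeue() returns 18 -> []
enqueue(15) -> [15]
enqueue(1) -> [15, 1]
dequeue() returns 15 -> [1]
Final queue (front to back): [1]


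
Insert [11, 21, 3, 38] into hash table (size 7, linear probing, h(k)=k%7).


Insertions: 11->slot 4; 21->slot 0; 3->slot 3; 38->slot 5
Table: [21, None, None, 3, 11, 38, None]


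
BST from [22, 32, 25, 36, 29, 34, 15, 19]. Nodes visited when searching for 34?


BST root = 22
Search for 34: compare at each node
Path: [22, 32, 36, 34]


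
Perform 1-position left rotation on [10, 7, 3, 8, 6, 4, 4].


Left rotate by 1: [7, 3, 8, 6, 4, 4, 10]


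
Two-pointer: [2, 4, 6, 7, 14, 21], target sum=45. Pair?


Two pointers: lo=0, hi=5
No pair sums to 45


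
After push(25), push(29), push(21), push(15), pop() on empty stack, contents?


push(25) -> [25]
push(29) -> [25, 29]
push(21) -> [25, 29, 21]
push(15) -> [25, 29, 21, 15]
pop() returns 15 -> [25, 29, 21]
Final stack (bottom to top): [25, 29, 21]


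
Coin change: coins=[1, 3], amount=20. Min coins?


dp[0]=0; dp[i]=1+min(dp[i-c] for c in coins)
...dp[15]=5, dp[16]=6, dp[17]=7, dp[18]=6, dp[19]=7, dp[20]=8
Minimum coins for 20 = 8


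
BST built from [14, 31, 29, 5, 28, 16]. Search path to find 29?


BST root = 14
Search for 29: compare at each node
Path: [14, 31, 29]


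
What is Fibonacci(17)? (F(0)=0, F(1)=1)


F(n)=F(n-1)+F(n-2)
...F(15)=610, F(16)=987, F(17)=1597


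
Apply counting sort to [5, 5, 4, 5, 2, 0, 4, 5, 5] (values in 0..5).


Count array: [1, 0, 1, 0, 2, 5]
Reconstruct: [0, 2, 4, 4, 5, 5, 5, 5, 5]


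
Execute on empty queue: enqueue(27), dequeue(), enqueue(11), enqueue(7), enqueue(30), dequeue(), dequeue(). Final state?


enqueue(27) -> [27]
dequeue() returns 27 -> []
enqueue(11) -> [11]
enqueue(7) -> [11, 7]
enqueue(30) -> [11, 7, 30]
dequeue() returns 11 -> [7, 30]
dequeue() returns 7 -> [30]
Final queue (front to back): [30]


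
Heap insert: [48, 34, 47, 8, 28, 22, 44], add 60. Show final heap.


Append 60: [48, 34, 47, 8, 28, 22, 44, 60]
Bubble up: swap idx 7(60) with idx 3(8); swap idx 3(60) with idx 1(34); swap idx 1(60) with idx 0(48)
Result: [60, 48, 47, 34, 28, 22, 44, 8]


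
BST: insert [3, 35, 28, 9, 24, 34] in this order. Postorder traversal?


Root = 3; build tree by BST insertion.
Postorder traversal: [24, 9, 34, 28, 35, 3]


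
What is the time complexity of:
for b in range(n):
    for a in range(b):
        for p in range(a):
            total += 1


Per nesting level: O(n) * O(n) [triangular over b] * O(n) [triangular over a] = O(n^3)
Complexity: O(n^3)


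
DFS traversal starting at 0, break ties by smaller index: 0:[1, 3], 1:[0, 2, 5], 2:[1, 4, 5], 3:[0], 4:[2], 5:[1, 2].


DFS stack-based: start with [0]
Visit order: [0, 1, 2, 4, 5, 3]


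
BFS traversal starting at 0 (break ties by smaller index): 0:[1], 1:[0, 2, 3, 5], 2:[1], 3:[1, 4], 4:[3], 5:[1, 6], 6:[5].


BFS queue: start with [0]
Visit order: [0, 1, 2, 3, 5, 4, 6]


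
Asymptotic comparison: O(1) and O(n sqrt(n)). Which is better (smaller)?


constant grows slower than n^1.5
O(1) is asymptotically smaller; O(n sqrt(n)) grows faster


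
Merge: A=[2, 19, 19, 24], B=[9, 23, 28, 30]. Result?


Compare heads, take smaller each step.
Merged: [2, 9, 19, 19, 23, 24, 28, 30]


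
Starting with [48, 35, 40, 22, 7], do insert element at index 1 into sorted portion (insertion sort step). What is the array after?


After one pass: [35, 48, 40, 22, 7]


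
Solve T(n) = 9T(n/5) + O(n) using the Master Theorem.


a=9, b=5, c=1. log_5(9)=1.365 > c=1. Case 1: O(n^log_b(a)) = O(n^1.365)
Complexity: O(n^1.365)


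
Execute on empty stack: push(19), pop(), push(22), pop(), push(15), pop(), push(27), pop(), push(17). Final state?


push(19) -> [19]
pop() returns 19 -> []
push(22) -> [22]
pop() returns 22 -> []
push(15) -> [15]
pop() returns 15 -> []
push(27) -> [27]
pop() returns 27 -> []
push(17) -> [17]
Final stack (bottom to top): [17]


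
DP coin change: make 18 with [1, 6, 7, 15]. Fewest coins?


dp[0]=0; dp[i]=1+min(dp[i-c] for c in coins)
...dp[13]=2, dp[14]=2, dp[15]=1, dp[16]=2, dp[17]=3, dp[18]=3
Minimum coins for 18 = 3


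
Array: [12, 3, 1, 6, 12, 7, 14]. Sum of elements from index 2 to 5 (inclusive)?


Prefix sums: [0, 12, 15, 16, 22, 34, 41, 55]
Sum[2..5] = prefix[6] - prefix[2] = 41 - 15 = 26


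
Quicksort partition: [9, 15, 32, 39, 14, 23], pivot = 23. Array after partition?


Elements <= 23 go left of pivot.
Result: [9, 15, 14, 23, 32, 39], pivot at index 3


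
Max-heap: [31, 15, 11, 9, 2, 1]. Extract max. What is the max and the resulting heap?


Max = 31
Replace root with last, heapify down
Resulting heap: [15, 9, 11, 1, 2]


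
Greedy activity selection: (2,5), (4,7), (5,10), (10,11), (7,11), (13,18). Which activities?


Greedy: pick earliest-ending, then skip overlaps.
Selected (4 activities): [(2, 5), (5, 10), (10, 11), (13, 18)]


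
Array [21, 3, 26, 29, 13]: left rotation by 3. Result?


Left rotate by 3: [29, 13, 21, 3, 26]


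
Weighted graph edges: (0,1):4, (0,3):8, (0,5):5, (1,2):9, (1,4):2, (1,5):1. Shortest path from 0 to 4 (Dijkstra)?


Dijkstra from 0:
Distances: {0: 0, 1: 4, 2: 13, 3: 8, 4: 6, 5: 5}
Shortest distance to 4 = 6, path = [0, 1, 4]


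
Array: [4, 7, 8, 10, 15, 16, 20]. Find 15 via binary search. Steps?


Search for 15:
[0,6] mid=3 arr[3]=10
[4,6] mid=5 arr[5]=16
[4,4] mid=4 arr[4]=15
Total: 3 comparisons


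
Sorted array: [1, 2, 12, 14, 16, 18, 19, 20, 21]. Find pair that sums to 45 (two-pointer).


Two pointers: lo=0, hi=8
No pair sums to 45


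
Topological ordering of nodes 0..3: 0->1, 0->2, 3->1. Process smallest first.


Kahn's algorithm, process smallest node first
Order: [0, 2, 3, 1]


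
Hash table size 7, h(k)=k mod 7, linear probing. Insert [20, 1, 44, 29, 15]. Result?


Insertions: 20->slot 6; 1->slot 1; 44->slot 2; 29->slot 3; 15->slot 4
Table: [None, 1, 44, 29, 15, None, 20]


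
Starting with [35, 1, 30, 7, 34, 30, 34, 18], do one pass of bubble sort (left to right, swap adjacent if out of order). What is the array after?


After one pass: [1, 30, 7, 34, 30, 34, 18, 35]


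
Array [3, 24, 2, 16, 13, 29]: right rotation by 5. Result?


Right rotate by 5: [24, 2, 16, 13, 29, 3]


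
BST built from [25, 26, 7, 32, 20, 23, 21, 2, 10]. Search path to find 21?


BST root = 25
Search for 21: compare at each node
Path: [25, 7, 20, 23, 21]


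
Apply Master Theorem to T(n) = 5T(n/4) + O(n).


a=5, b=4, c=1. log_4(5)=1.161 > c=1. Case 1: O(n^log_b(a)) = O(n^1.161)
Complexity: O(n^1.161)


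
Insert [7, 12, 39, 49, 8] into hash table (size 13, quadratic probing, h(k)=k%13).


Insertions: 7->slot 7; 12->slot 12; 39->slot 0; 49->slot 10; 8->slot 8
Table: [39, None, None, None, None, None, None, 7, 8, None, 49, None, 12]


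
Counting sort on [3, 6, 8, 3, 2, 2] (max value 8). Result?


Count array: [0, 0, 2, 2, 0, 0, 1, 0, 1]
Reconstruct: [2, 2, 3, 3, 6, 8]


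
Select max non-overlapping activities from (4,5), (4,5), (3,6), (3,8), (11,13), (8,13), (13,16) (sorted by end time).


Greedy: pick earliest-ending, then skip overlaps.
Selected (3 activities): [(4, 5), (11, 13), (13, 16)]


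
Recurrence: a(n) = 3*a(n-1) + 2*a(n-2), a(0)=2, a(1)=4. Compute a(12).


Build bottom-up:
...a(10)=408040, a(11)=1453256, a(12)=3*1453256+2*408040=5175848


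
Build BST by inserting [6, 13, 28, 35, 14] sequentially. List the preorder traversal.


Root = 6; build tree by BST insertion.
Preorder traversal: [6, 13, 28, 14, 35]


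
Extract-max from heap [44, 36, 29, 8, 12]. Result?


Max = 44
Replace root with last, heapify down
Resulting heap: [36, 12, 29, 8]


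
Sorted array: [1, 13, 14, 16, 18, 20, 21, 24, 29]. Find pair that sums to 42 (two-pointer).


Two pointers: lo=0, hi=8
Found pair: (13, 29) summing to 42


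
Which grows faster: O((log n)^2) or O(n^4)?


polylogarithmic grows slower than quartic
O((log n)^2) is asymptotically smaller; O(n^4) grows faster


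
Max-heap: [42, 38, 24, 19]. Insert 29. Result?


Append 29: [42, 38, 24, 19, 29]
Bubble up: no swaps needed
Result: [42, 38, 24, 19, 29]


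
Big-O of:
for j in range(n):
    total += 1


Per nesting level: O(n) = O(n)
Complexity: O(n)


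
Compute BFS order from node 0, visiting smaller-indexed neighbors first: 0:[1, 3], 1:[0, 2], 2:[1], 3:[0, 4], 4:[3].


BFS queue: start with [0]
Visit order: [0, 1, 3, 2, 4]


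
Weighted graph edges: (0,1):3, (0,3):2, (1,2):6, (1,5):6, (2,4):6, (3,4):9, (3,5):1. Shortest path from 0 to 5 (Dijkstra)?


Dijkstra from 0:
Distances: {0: 0, 1: 3, 2: 9, 3: 2, 4: 11, 5: 3}
Shortest distance to 5 = 3, path = [0, 3, 5]


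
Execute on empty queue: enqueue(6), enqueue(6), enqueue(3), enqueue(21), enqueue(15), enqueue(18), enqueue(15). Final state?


enqueue(6) -> [6]
enqueue(6) -> [6, 6]
enqueue(3) -> [6, 6, 3]
enqueue(21) -> [6, 6, 3, 21]
enqueue(15) -> [6, 6, 3, 21, 15]
enqueue(18) -> [6, 6, 3, 21, 15, 18]
enqueue(15) -> [6, 6, 3, 21, 15, 18, 15]
Final queue (front to back): [6, 6, 3, 21, 15, 18, 15]


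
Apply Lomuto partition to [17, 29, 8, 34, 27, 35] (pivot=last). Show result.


Elements <= 35 go left of pivot.
Result: [17, 29, 8, 34, 27, 35], pivot at index 5


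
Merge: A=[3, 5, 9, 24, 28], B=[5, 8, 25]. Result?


Compare heads, take smaller each step.
Merged: [3, 5, 5, 8, 9, 24, 25, 28]


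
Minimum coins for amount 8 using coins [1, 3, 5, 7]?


dp[0]=0; dp[i]=1+min(dp[i-c] for c in coins)
...dp[3]=1, dp[4]=2, dp[5]=1, dp[6]=2, dp[7]=1, dp[8]=2
Minimum coins for 8 = 2


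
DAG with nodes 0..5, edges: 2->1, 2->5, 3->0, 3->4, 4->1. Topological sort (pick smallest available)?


Kahn's algorithm, process smallest node first
Order: [2, 3, 0, 4, 1, 5]


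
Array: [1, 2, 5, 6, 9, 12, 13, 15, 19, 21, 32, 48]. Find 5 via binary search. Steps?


Search for 5:
[0,11] mid=5 arr[5]=12
[0,4] mid=2 arr[2]=5
Total: 2 comparisons


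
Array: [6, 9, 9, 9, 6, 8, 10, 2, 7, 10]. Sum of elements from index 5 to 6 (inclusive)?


Prefix sums: [0, 6, 15, 24, 33, 39, 47, 57, 59, 66, 76]
Sum[5..6] = prefix[7] - prefix[5] = 57 - 39 = 18


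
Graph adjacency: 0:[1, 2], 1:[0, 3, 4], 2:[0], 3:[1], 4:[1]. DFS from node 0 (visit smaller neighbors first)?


DFS stack-based: start with [0]
Visit order: [0, 1, 3, 4, 2]


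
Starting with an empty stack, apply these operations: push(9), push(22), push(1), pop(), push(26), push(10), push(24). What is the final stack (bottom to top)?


push(9) -> [9]
push(22) -> [9, 22]
push(1) -> [9, 22, 1]
pop() returns 1 -> [9, 22]
push(26) -> [9, 22, 26]
push(10) -> [9, 22, 26, 10]
push(24) -> [9, 22, 26, 10, 24]
Final stack (bottom to top): [9, 22, 26, 10, 24]


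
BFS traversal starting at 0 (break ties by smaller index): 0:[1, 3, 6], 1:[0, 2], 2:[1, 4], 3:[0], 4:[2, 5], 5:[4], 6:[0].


BFS queue: start with [0]
Visit order: [0, 1, 3, 6, 2, 4, 5]


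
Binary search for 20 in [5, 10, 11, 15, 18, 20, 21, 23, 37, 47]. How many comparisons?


Search for 20:
[0,9] mid=4 arr[4]=18
[5,9] mid=7 arr[7]=23
[5,6] mid=5 arr[5]=20
Total: 3 comparisons


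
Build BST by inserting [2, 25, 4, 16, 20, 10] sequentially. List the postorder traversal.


Root = 2; build tree by BST insertion.
Postorder traversal: [10, 20, 16, 4, 25, 2]


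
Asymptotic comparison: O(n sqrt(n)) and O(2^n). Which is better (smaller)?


n^1.5 grows slower than exponential
O(n sqrt(n)) is asymptotically smaller; O(2^n) grows faster


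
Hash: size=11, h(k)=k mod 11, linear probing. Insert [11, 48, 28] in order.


Insertions: 11->slot 0; 48->slot 4; 28->slot 6
Table: [11, None, None, None, 48, None, 28, None, None, None, None]


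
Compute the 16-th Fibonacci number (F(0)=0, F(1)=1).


F(n)=F(n-1)+F(n-2)
...F(14)=377, F(15)=610, F(16)=987


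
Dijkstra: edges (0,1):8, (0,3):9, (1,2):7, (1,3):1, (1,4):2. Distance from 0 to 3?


Dijkstra from 0:
Distances: {0: 0, 1: 8, 2: 15, 3: 9, 4: 10}
Shortest distance to 3 = 9, path = [0, 3]


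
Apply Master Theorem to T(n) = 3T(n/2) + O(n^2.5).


a=3, b=2, c=2.5. log_2(3)=1.585 < c=2.5. Case 3: O(n^c) = O(n^2.500)
Complexity: O(n^2.500)


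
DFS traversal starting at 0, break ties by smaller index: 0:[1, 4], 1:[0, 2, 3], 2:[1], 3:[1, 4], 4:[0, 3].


DFS stack-based: start with [0]
Visit order: [0, 1, 2, 3, 4]


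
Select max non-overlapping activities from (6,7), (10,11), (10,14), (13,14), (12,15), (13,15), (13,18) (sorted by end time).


Greedy: pick earliest-ending, then skip overlaps.
Selected (3 activities): [(6, 7), (10, 11), (13, 14)]


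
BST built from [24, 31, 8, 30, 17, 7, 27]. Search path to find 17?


BST root = 24
Search for 17: compare at each node
Path: [24, 8, 17]


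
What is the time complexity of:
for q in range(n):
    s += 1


Per nesting level: O(n) = O(n)
Complexity: O(n)


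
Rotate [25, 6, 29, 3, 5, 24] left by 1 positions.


Left rotate by 1: [6, 29, 3, 5, 24, 25]


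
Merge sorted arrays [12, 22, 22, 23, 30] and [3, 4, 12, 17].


Compare heads, take smaller each step.
Merged: [3, 4, 12, 12, 17, 22, 22, 23, 30]


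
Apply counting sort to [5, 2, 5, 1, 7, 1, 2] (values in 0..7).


Count array: [0, 2, 2, 0, 0, 2, 0, 1]
Reconstruct: [1, 1, 2, 2, 5, 5, 7]


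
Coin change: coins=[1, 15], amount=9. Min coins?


dp[0]=0; dp[i]=1+min(dp[i-c] for c in coins)
...dp[4]=4, dp[5]=5, dp[6]=6, dp[7]=7, dp[8]=8, dp[9]=9
Minimum coins for 9 = 9


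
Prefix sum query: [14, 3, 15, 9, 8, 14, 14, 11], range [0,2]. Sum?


Prefix sums: [0, 14, 17, 32, 41, 49, 63, 77, 88]
Sum[0..2] = prefix[3] - prefix[0] = 32 - 0 = 32


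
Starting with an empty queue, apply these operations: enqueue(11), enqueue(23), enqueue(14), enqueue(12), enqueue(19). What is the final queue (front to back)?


enqueue(11) -> [11]
enqueue(23) -> [11, 23]
enqueue(14) -> [11, 23, 14]
enqueue(12) -> [11, 23, 14, 12]
enqueue(19) -> [11, 23, 14, 12, 19]
Final queue (front to back): [11, 23, 14, 12, 19]


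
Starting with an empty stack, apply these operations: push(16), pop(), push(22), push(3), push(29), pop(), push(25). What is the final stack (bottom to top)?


push(16) -> [16]
pop() returns 16 -> []
push(22) -> [22]
push(3) -> [22, 3]
push(29) -> [22, 3, 29]
pop() returns 29 -> [22, 3]
push(25) -> [22, 3, 25]
Final stack (bottom to top): [22, 3, 25]


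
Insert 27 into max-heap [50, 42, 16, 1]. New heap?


Append 27: [50, 42, 16, 1, 27]
Bubble up: no swaps needed
Result: [50, 42, 16, 1, 27]


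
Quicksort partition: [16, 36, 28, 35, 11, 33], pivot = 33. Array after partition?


Elements <= 33 go left of pivot.
Result: [16, 28, 11, 33, 36, 35], pivot at index 3


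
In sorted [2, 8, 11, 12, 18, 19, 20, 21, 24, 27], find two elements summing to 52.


Two pointers: lo=0, hi=9
No pair sums to 52


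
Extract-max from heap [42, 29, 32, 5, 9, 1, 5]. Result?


Max = 42
Replace root with last, heapify down
Resulting heap: [32, 29, 5, 5, 9, 1]


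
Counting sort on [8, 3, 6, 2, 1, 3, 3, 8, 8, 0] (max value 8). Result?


Count array: [1, 1, 1, 3, 0, 0, 1, 0, 3]
Reconstruct: [0, 1, 2, 3, 3, 3, 6, 8, 8, 8]


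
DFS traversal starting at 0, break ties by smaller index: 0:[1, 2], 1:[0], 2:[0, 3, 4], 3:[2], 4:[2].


DFS stack-based: start with [0]
Visit order: [0, 1, 2, 3, 4]


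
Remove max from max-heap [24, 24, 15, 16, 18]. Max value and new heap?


Max = 24
Replace root with last, heapify down
Resulting heap: [24, 18, 15, 16]


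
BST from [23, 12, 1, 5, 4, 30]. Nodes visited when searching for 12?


BST root = 23
Search for 12: compare at each node
Path: [23, 12]


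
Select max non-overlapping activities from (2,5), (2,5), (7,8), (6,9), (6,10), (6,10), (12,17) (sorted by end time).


Greedy: pick earliest-ending, then skip overlaps.
Selected (3 activities): [(2, 5), (7, 8), (12, 17)]


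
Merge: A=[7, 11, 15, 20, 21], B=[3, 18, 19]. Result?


Compare heads, take smaller each step.
Merged: [3, 7, 11, 15, 18, 19, 20, 21]


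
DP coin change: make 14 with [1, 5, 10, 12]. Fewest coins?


dp[0]=0; dp[i]=1+min(dp[i-c] for c in coins)
...dp[9]=5, dp[10]=1, dp[11]=2, dp[12]=1, dp[13]=2, dp[14]=3
Minimum coins for 14 = 3


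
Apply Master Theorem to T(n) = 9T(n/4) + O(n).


a=9, b=4, c=1. log_4(9)=1.585 > c=1. Case 1: O(n^log_b(a)) = O(n^1.585)
Complexity: O(n^1.585)


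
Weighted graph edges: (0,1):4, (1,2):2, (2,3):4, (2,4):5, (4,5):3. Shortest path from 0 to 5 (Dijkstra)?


Dijkstra from 0:
Distances: {0: 0, 1: 4, 2: 6, 3: 10, 4: 11, 5: 14}
Shortest distance to 5 = 14, path = [0, 1, 2, 4, 5]


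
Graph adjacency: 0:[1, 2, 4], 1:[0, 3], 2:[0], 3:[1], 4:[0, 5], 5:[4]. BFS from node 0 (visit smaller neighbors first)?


BFS queue: start with [0]
Visit order: [0, 1, 2, 4, 3, 5]


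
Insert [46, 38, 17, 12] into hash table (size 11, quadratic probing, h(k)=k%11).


Insertions: 46->slot 2; 38->slot 5; 17->slot 6; 12->slot 1
Table: [None, 12, 46, None, None, 38, 17, None, None, None, None]


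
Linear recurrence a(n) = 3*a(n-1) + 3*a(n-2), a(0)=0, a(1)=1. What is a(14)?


Build bottom-up:
...a(12)=1924560, a(13)=7296561, a(14)=3*7296561+3*1924560=27663363


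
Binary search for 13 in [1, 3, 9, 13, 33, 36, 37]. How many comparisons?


Search for 13:
[0,6] mid=3 arr[3]=13
Total: 1 comparisons


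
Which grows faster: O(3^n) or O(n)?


linear grows slower than exponential (base 3)
O(n) is asymptotically smaller; O(3^n) grows faster


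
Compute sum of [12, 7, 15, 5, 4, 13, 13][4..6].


Prefix sums: [0, 12, 19, 34, 39, 43, 56, 69]
Sum[4..6] = prefix[7] - prefix[4] = 69 - 39 = 30


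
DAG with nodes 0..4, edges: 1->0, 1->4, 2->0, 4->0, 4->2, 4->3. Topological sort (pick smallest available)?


Kahn's algorithm, process smallest node first
Order: [1, 4, 2, 0, 3]


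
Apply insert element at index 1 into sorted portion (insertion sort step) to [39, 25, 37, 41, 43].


After one pass: [25, 39, 37, 41, 43]


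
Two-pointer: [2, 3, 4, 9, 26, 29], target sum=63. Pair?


Two pointers: lo=0, hi=5
No pair sums to 63


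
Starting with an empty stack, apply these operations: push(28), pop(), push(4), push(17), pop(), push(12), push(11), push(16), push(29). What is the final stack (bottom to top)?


push(28) -> [28]
pop() returns 28 -> []
push(4) -> [4]
push(17) -> [4, 17]
pop() returns 17 -> [4]
push(12) -> [4, 12]
push(11) -> [4, 12, 11]
push(16) -> [4, 12, 11, 16]
push(29) -> [4, 12, 11, 16, 29]
Final stack (bottom to top): [4, 12, 11, 16, 29]


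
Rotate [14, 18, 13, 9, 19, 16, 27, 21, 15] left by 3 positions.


Left rotate by 3: [9, 19, 16, 27, 21, 15, 14, 18, 13]


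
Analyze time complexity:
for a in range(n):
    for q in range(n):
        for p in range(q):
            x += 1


Per nesting level: O(n) * O(n) * O(n) [triangular over q] = O(n^3)
Complexity: O(n^3)


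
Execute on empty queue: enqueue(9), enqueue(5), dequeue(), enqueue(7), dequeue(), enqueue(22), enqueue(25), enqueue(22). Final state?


enqueue(9) -> [9]
enqueue(5) -> [9, 5]
dequeue() returns 9 -> [5]
enqueue(7) -> [5, 7]
dequeue() returns 5 -> [7]
enqueue(22) -> [7, 22]
enqueue(25) -> [7, 22, 25]
enqueue(22) -> [7, 22, 25, 22]
Final queue (front to back): [7, 22, 25, 22]


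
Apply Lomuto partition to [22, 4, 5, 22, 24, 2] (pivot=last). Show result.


Elements <= 2 go left of pivot.
Result: [2, 4, 5, 22, 24, 22], pivot at index 0


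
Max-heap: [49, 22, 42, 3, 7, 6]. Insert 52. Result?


Append 52: [49, 22, 42, 3, 7, 6, 52]
Bubble up: swap idx 6(52) with idx 2(42); swap idx 2(52) with idx 0(49)
Result: [52, 22, 49, 3, 7, 6, 42]


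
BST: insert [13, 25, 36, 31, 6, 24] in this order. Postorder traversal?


Root = 13; build tree by BST insertion.
Postorder traversal: [6, 24, 31, 36, 25, 13]


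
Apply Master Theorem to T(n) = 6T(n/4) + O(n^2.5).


a=6, b=4, c=2.5. log_4(6)=1.292 < c=2.5. Case 3: O(n^c) = O(n^2.500)
Complexity: O(n^2.500)


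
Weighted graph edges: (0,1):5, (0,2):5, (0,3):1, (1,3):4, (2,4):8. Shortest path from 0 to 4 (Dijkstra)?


Dijkstra from 0:
Distances: {0: 0, 1: 5, 2: 5, 3: 1, 4: 13}
Shortest distance to 4 = 13, path = [0, 2, 4]


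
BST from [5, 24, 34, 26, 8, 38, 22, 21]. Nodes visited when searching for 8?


BST root = 5
Search for 8: compare at each node
Path: [5, 24, 8]


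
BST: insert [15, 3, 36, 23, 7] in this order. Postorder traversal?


Root = 15; build tree by BST insertion.
Postorder traversal: [7, 3, 23, 36, 15]


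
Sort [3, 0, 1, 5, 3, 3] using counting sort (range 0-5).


Count array: [1, 1, 0, 3, 0, 1]
Reconstruct: [0, 1, 3, 3, 3, 5]


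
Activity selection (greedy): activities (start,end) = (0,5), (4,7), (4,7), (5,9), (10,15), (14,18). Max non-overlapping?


Greedy: pick earliest-ending, then skip overlaps.
Selected (3 activities): [(0, 5), (5, 9), (10, 15)]


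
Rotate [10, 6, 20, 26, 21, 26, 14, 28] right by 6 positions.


Right rotate by 6: [20, 26, 21, 26, 14, 28, 10, 6]


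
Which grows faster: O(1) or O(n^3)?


constant grows slower than cubic
O(1) is asymptotically smaller; O(n^3) grows faster


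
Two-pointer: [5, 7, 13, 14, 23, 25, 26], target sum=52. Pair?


Two pointers: lo=0, hi=6
No pair sums to 52


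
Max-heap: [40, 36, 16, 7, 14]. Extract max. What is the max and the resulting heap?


Max = 40
Replace root with last, heapify down
Resulting heap: [36, 14, 16, 7]


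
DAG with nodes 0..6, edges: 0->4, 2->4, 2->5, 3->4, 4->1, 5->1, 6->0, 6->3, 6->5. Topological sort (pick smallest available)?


Kahn's algorithm, process smallest node first
Order: [2, 6, 0, 3, 4, 5, 1]


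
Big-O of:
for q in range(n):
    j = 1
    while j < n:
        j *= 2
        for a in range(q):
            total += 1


Per nesting level: O(n) * O(log n) * O(n) [triangular over q] = O(n^2 log n)
Complexity: O(n^2 log n)


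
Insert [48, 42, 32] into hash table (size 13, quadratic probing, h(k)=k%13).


Insertions: 48->slot 9; 42->slot 3; 32->slot 6
Table: [None, None, None, 42, None, None, 32, None, None, 48, None, None, None]


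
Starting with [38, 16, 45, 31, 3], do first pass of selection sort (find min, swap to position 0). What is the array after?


After one pass: [3, 16, 45, 31, 38]


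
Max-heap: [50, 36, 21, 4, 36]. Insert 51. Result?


Append 51: [50, 36, 21, 4, 36, 51]
Bubble up: swap idx 5(51) with idx 2(21); swap idx 2(51) with idx 0(50)
Result: [51, 36, 50, 4, 36, 21]


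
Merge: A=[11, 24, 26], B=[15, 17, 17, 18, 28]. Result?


Compare heads, take smaller each step.
Merged: [11, 15, 17, 17, 18, 24, 26, 28]


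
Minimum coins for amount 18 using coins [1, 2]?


dp[0]=0; dp[i]=1+min(dp[i-c] for c in coins)
...dp[13]=7, dp[14]=7, dp[15]=8, dp[16]=8, dp[17]=9, dp[18]=9
Minimum coins for 18 = 9


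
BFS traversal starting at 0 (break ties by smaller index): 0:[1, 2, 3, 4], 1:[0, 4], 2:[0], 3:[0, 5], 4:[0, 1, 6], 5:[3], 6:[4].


BFS queue: start with [0]
Visit order: [0, 1, 2, 3, 4, 5, 6]


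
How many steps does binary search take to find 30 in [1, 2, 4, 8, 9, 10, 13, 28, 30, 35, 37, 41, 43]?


Search for 30:
[0,12] mid=6 arr[6]=13
[7,12] mid=9 arr[9]=35
[7,8] mid=7 arr[7]=28
[8,8] mid=8 arr[8]=30
Total: 4 comparisons


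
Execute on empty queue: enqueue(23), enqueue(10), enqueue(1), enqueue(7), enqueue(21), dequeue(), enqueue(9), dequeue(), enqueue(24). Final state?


enqueue(23) -> [23]
enqueue(10) -> [23, 10]
enqueue(1) -> [23, 10, 1]
enqueue(7) -> [23, 10, 1, 7]
enqueue(21) -> [23, 10, 1, 7, 21]
dequeue() returns 23 -> [10, 1, 7, 21]
enqueue(9) -> [10, 1, 7, 21, 9]
dequeue() returns 10 -> [1, 7, 21, 9]
enqueue(24) -> [1, 7, 21, 9, 24]
Final queue (front to back): [1, 7, 21, 9, 24]
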